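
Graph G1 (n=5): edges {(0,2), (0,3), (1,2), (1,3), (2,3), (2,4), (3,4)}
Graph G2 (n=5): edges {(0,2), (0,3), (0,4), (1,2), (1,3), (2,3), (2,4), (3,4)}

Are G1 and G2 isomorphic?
No, not isomorphic

The graphs are NOT isomorphic.

Counting edges: G1 has 7 edge(s); G2 has 8 edge(s).
Edge count is an isomorphism invariant (a bijection on vertices induces a bijection on edges), so differing edge counts rule out isomorphism.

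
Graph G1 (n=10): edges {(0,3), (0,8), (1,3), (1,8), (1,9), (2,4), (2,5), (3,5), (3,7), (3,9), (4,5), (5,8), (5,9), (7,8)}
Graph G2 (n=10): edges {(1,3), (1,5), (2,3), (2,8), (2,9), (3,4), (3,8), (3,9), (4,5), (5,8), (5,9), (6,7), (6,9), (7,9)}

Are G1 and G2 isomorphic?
Yes, isomorphic

The graphs are isomorphic.
One valid mapping φ: V(G1) → V(G2): 0→1, 1→8, 2→6, 3→3, 4→7, 5→9, 6→0, 7→4, 8→5, 9→2

Verify φ preserves adjacency — for each edge of G1, its image is an edge of G2:
  (0,3) → (φ(0),φ(3)) = (1,3) ∈ E(G2) ✓
  (0,8) → (φ(0),φ(8)) = (1,5) ∈ E(G2) ✓
  (1,3) → (φ(1),φ(3)) = (3,8) ∈ E(G2) ✓
  (1,8) → (φ(1),φ(8)) = (5,8) ∈ E(G2) ✓
  (1,9) → (φ(1),φ(9)) = (2,8) ∈ E(G2) ✓
  (2,4) → (φ(2),φ(4)) = (6,7) ∈ E(G2) ✓
  (2,5) → (φ(2),φ(5)) = (6,9) ∈ E(G2) ✓
  (3,5) → (φ(3),φ(5)) = (3,9) ∈ E(G2) ✓
  (3,7) → (φ(3),φ(7)) = (3,4) ∈ E(G2) ✓
  (3,9) → (φ(3),φ(9)) = (2,3) ∈ E(G2) ✓
  (4,5) → (φ(4),φ(5)) = (7,9) ∈ E(G2) ✓
  (5,8) → (φ(5),φ(8)) = (5,9) ∈ E(G2) ✓
  (5,9) → (φ(5),φ(9)) = (2,9) ∈ E(G2) ✓
  (7,8) → (φ(7),φ(8)) = (4,5) ∈ E(G2) ✓
All 14 edges of G1 map to edges of G2, and |E(G1)| = |E(G2)| = 14, so φ is a bijection on edges as well as vertices. Hence G1 ≅ G2.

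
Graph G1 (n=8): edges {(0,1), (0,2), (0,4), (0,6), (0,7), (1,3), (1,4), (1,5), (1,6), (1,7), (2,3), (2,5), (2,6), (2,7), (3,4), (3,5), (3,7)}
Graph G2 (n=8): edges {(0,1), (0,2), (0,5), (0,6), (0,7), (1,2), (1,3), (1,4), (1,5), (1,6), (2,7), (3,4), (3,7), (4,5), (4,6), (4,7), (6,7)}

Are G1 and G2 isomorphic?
Yes, isomorphic

The graphs are isomorphic.
One valid mapping φ: V(G1) → V(G2): 0→4, 1→1, 2→7, 3→0, 4→5, 5→2, 6→3, 7→6

Verify φ preserves adjacency — for each edge of G1, its image is an edge of G2:
  (0,1) → (φ(0),φ(1)) = (1,4) ∈ E(G2) ✓
  (0,2) → (φ(0),φ(2)) = (4,7) ∈ E(G2) ✓
  (0,4) → (φ(0),φ(4)) = (4,5) ∈ E(G2) ✓
  (0,6) → (φ(0),φ(6)) = (3,4) ∈ E(G2) ✓
  (0,7) → (φ(0),φ(7)) = (4,6) ∈ E(G2) ✓
  (1,3) → (φ(1),φ(3)) = (0,1) ∈ E(G2) ✓
  (1,4) → (φ(1),φ(4)) = (1,5) ∈ E(G2) ✓
  (1,5) → (φ(1),φ(5)) = (1,2) ∈ E(G2) ✓
  (1,6) → (φ(1),φ(6)) = (1,3) ∈ E(G2) ✓
  (1,7) → (φ(1),φ(7)) = (1,6) ∈ E(G2) ✓
  (2,3) → (φ(2),φ(3)) = (0,7) ∈ E(G2) ✓
  (2,5) → (φ(2),φ(5)) = (2,7) ∈ E(G2) ✓
  (2,6) → (φ(2),φ(6)) = (3,7) ∈ E(G2) ✓
  (2,7) → (φ(2),φ(7)) = (6,7) ∈ E(G2) ✓
  (3,4) → (φ(3),φ(4)) = (0,5) ∈ E(G2) ✓
  (3,5) → (φ(3),φ(5)) = (0,2) ∈ E(G2) ✓
  (3,7) → (φ(3),φ(7)) = (0,6) ∈ E(G2) ✓
All 17 edges of G1 map to edges of G2, and |E(G1)| = |E(G2)| = 17, so φ is a bijection on edges as well as vertices. Hence G1 ≅ G2.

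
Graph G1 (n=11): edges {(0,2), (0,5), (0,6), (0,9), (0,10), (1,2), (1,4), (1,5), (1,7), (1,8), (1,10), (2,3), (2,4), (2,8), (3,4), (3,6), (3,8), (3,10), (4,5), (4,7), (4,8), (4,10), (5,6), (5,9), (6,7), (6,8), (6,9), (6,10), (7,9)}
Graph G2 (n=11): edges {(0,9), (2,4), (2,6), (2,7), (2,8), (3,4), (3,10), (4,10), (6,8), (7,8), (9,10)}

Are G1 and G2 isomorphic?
No, not isomorphic

The graphs are NOT isomorphic.

Connected components of G1: 1 component(s) with vertex sets [[0, 1, 2, 3, 4, 5, 6, 7, 8, 9, 10]], sizes [11].
Connected components of G2: 3 component(s) with vertex sets [[1], [5], [0, 2, 3, 4, 6, 7, 8, 9, 10]], sizes [1, 1, 9].
The number of connected components (and the multiset of component sizes) is an isomorphism invariant — an isomorphism maps each component of G1 bijectively onto a component of G2. Since G1 has 1 component(s) and G2 has 3, they cannot be isomorphic.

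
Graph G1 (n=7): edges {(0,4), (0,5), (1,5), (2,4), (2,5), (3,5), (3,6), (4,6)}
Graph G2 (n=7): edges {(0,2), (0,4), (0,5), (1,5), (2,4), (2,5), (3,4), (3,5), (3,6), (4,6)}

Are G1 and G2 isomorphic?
No, not isomorphic

The graphs are NOT isomorphic.

Counting edges: G1 has 8 edge(s); G2 has 10 edge(s).
Edge count is an isomorphism invariant (a bijection on vertices induces a bijection on edges), so differing edge counts rule out isomorphism.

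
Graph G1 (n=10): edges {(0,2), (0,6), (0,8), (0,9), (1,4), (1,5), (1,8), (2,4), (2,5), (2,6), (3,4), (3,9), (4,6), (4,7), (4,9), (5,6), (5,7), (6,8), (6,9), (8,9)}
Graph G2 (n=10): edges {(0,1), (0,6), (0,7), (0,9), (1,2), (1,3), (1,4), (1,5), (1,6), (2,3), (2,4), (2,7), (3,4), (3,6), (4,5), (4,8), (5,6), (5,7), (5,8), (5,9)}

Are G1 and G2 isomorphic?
Yes, isomorphic

The graphs are isomorphic.
One valid mapping φ: V(G1) → V(G2): 0→3, 1→7, 2→6, 3→8, 4→5, 5→0, 6→1, 7→9, 8→2, 9→4

Verify φ preserves adjacency — for each edge of G1, its image is an edge of G2:
  (0,2) → (φ(0),φ(2)) = (3,6) ∈ E(G2) ✓
  (0,6) → (φ(0),φ(6)) = (1,3) ∈ E(G2) ✓
  (0,8) → (φ(0),φ(8)) = (2,3) ∈ E(G2) ✓
  (0,9) → (φ(0),φ(9)) = (3,4) ∈ E(G2) ✓
  (1,4) → (φ(1),φ(4)) = (5,7) ∈ E(G2) ✓
  (1,5) → (φ(1),φ(5)) = (0,7) ∈ E(G2) ✓
  (1,8) → (φ(1),φ(8)) = (2,7) ∈ E(G2) ✓
  (2,4) → (φ(2),φ(4)) = (5,6) ∈ E(G2) ✓
  (2,5) → (φ(2),φ(5)) = (0,6) ∈ E(G2) ✓
  (2,6) → (φ(2),φ(6)) = (1,6) ∈ E(G2) ✓
  (3,4) → (φ(3),φ(4)) = (5,8) ∈ E(G2) ✓
  (3,9) → (φ(3),φ(9)) = (4,8) ∈ E(G2) ✓
  (4,6) → (φ(4),φ(6)) = (1,5) ∈ E(G2) ✓
  (4,7) → (φ(4),φ(7)) = (5,9) ∈ E(G2) ✓
  (4,9) → (φ(4),φ(9)) = (4,5) ∈ E(G2) ✓
  (5,6) → (φ(5),φ(6)) = (0,1) ∈ E(G2) ✓
  (5,7) → (φ(5),φ(7)) = (0,9) ∈ E(G2) ✓
  (6,8) → (φ(6),φ(8)) = (1,2) ∈ E(G2) ✓
  (6,9) → (φ(6),φ(9)) = (1,4) ∈ E(G2) ✓
  (8,9) → (φ(8),φ(9)) = (2,4) ∈ E(G2) ✓
All 20 edges of G1 map to edges of G2, and |E(G1)| = |E(G2)| = 20, so φ is a bijection on edges as well as vertices. Hence G1 ≅ G2.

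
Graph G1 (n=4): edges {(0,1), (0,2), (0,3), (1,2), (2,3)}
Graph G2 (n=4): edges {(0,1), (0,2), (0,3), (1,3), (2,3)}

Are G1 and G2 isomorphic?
Yes, isomorphic

The graphs are isomorphic.
One valid mapping φ: V(G1) → V(G2): 0→3, 1→2, 2→0, 3→1

Verify φ preserves adjacency — for each edge of G1, its image is an edge of G2:
  (0,1) → (φ(0),φ(1)) = (2,3) ∈ E(G2) ✓
  (0,2) → (φ(0),φ(2)) = (0,3) ∈ E(G2) ✓
  (0,3) → (φ(0),φ(3)) = (1,3) ∈ E(G2) ✓
  (1,2) → (φ(1),φ(2)) = (0,2) ∈ E(G2) ✓
  (2,3) → (φ(2),φ(3)) = (0,1) ∈ E(G2) ✓
All 5 edges of G1 map to edges of G2, and |E(G1)| = |E(G2)| = 5, so φ is a bijection on edges as well as vertices. Hence G1 ≅ G2.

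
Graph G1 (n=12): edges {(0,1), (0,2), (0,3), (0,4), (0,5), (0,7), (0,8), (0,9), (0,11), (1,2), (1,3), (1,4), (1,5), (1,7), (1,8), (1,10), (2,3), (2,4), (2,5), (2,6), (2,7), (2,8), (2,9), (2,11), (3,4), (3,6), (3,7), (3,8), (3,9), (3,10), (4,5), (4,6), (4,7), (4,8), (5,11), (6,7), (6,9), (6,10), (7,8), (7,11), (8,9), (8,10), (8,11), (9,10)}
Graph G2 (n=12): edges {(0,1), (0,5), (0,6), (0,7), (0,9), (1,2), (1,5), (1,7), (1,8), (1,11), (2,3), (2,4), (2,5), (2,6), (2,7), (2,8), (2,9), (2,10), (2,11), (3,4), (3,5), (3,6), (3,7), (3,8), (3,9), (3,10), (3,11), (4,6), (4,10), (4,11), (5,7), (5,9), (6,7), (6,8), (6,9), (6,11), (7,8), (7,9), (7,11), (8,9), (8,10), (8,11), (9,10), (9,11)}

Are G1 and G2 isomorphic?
Yes, isomorphic

The graphs are isomorphic.
One valid mapping φ: V(G1) → V(G2): 0→3, 1→6, 2→2, 3→7, 4→11, 5→4, 6→1, 7→8, 8→9, 9→5, 10→0, 11→10

Verify φ preserves adjacency — for each edge of G1, its image is an edge of G2:
  (0,1) → (φ(0),φ(1)) = (3,6) ∈ E(G2) ✓
  (0,2) → (φ(0),φ(2)) = (2,3) ∈ E(G2) ✓
  (0,3) → (φ(0),φ(3)) = (3,7) ∈ E(G2) ✓
  (0,4) → (φ(0),φ(4)) = (3,11) ∈ E(G2) ✓
  (0,5) → (φ(0),φ(5)) = (3,4) ∈ E(G2) ✓
  (0,7) → (φ(0),φ(7)) = (3,8) ∈ E(G2) ✓
  (0,8) → (φ(0),φ(8)) = (3,9) ∈ E(G2) ✓
  (0,9) → (φ(0),φ(9)) = (3,5) ∈ E(G2) ✓
  (0,11) → (φ(0),φ(11)) = (3,10) ∈ E(G2) ✓
  (1,2) → (φ(1),φ(2)) = (2,6) ∈ E(G2) ✓
  (1,3) → (φ(1),φ(3)) = (6,7) ∈ E(G2) ✓
  (1,4) → (φ(1),φ(4)) = (6,11) ∈ E(G2) ✓
  (1,5) → (φ(1),φ(5)) = (4,6) ∈ E(G2) ✓
  (1,7) → (φ(1),φ(7)) = (6,8) ∈ E(G2) ✓
  (1,8) → (φ(1),φ(8)) = (6,9) ∈ E(G2) ✓
  (1,10) → (φ(1),φ(10)) = (0,6) ∈ E(G2) ✓
  (2,3) → (φ(2),φ(3)) = (2,7) ∈ E(G2) ✓
  (2,4) → (φ(2),φ(4)) = (2,11) ∈ E(G2) ✓
  (2,5) → (φ(2),φ(5)) = (2,4) ∈ E(G2) ✓
  (2,6) → (φ(2),φ(6)) = (1,2) ∈ E(G2) ✓
  (2,7) → (φ(2),φ(7)) = (2,8) ∈ E(G2) ✓
  (2,8) → (φ(2),φ(8)) = (2,9) ∈ E(G2) ✓
  (2,9) → (φ(2),φ(9)) = (2,5) ∈ E(G2) ✓
  (2,11) → (φ(2),φ(11)) = (2,10) ∈ E(G2) ✓
  (3,4) → (φ(3),φ(4)) = (7,11) ∈ E(G2) ✓
  (3,6) → (φ(3),φ(6)) = (1,7) ∈ E(G2) ✓
  (3,7) → (φ(3),φ(7)) = (7,8) ∈ E(G2) ✓
  (3,8) → (φ(3),φ(8)) = (7,9) ∈ E(G2) ✓
  (3,9) → (φ(3),φ(9)) = (5,7) ∈ E(G2) ✓
  (3,10) → (φ(3),φ(10)) = (0,7) ∈ E(G2) ✓
  (4,5) → (φ(4),φ(5)) = (4,11) ∈ E(G2) ✓
  (4,6) → (φ(4),φ(6)) = (1,11) ∈ E(G2) ✓
  (4,7) → (φ(4),φ(7)) = (8,11) ∈ E(G2) ✓
  (4,8) → (φ(4),φ(8)) = (9,11) ∈ E(G2) ✓
  (5,11) → (φ(5),φ(11)) = (4,10) ∈ E(G2) ✓
  (6,7) → (φ(6),φ(7)) = (1,8) ∈ E(G2) ✓
  (6,9) → (φ(6),φ(9)) = (1,5) ∈ E(G2) ✓
  (6,10) → (φ(6),φ(10)) = (0,1) ∈ E(G2) ✓
  (7,8) → (φ(7),φ(8)) = (8,9) ∈ E(G2) ✓
  (7,11) → (φ(7),φ(11)) = (8,10) ∈ E(G2) ✓
  (8,9) → (φ(8),φ(9)) = (5,9) ∈ E(G2) ✓
  (8,10) → (φ(8),φ(10)) = (0,9) ∈ E(G2) ✓
  (8,11) → (φ(8),φ(11)) = (9,10) ∈ E(G2) ✓
  (9,10) → (φ(9),φ(10)) = (0,5) ∈ E(G2) ✓
All 44 edges of G1 map to edges of G2, and |E(G1)| = |E(G2)| = 44, so φ is a bijection on edges as well as vertices. Hence G1 ≅ G2.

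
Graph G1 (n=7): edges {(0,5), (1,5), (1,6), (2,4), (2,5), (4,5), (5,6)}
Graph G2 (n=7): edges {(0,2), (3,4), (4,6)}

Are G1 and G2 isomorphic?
No, not isomorphic

The graphs are NOT isomorphic.

Connected components of G1: 2 component(s) with vertex sets [[3], [0, 1, 2, 4, 5, 6]], sizes [1, 6].
Connected components of G2: 4 component(s) with vertex sets [[1], [5], [0, 2], [3, 4, 6]], sizes [1, 1, 2, 3].
The number of connected components (and the multiset of component sizes) is an isomorphism invariant — an isomorphism maps each component of G1 bijectively onto a component of G2. Since G1 has 2 component(s) and G2 has 4, they cannot be isomorphic.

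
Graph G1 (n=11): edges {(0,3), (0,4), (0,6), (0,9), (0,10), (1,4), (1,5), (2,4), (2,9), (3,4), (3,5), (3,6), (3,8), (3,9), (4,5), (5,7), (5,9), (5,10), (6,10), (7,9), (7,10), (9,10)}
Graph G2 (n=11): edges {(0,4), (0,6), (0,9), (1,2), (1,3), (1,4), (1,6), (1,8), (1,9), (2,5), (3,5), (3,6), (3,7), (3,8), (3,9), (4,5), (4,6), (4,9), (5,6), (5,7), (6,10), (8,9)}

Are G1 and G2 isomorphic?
Yes, isomorphic

The graphs are isomorphic.
One valid mapping φ: V(G1) → V(G2): 0→4, 1→7, 2→2, 3→6, 4→5, 5→3, 6→0, 7→8, 8→10, 9→1, 10→9

Verify φ preserves adjacency — for each edge of G1, its image is an edge of G2:
  (0,3) → (φ(0),φ(3)) = (4,6) ∈ E(G2) ✓
  (0,4) → (φ(0),φ(4)) = (4,5) ∈ E(G2) ✓
  (0,6) → (φ(0),φ(6)) = (0,4) ∈ E(G2) ✓
  (0,9) → (φ(0),φ(9)) = (1,4) ∈ E(G2) ✓
  (0,10) → (φ(0),φ(10)) = (4,9) ∈ E(G2) ✓
  (1,4) → (φ(1),φ(4)) = (5,7) ∈ E(G2) ✓
  (1,5) → (φ(1),φ(5)) = (3,7) ∈ E(G2) ✓
  (2,4) → (φ(2),φ(4)) = (2,5) ∈ E(G2) ✓
  (2,9) → (φ(2),φ(9)) = (1,2) ∈ E(G2) ✓
  (3,4) → (φ(3),φ(4)) = (5,6) ∈ E(G2) ✓
  (3,5) → (φ(3),φ(5)) = (3,6) ∈ E(G2) ✓
  (3,6) → (φ(3),φ(6)) = (0,6) ∈ E(G2) ✓
  (3,8) → (φ(3),φ(8)) = (6,10) ∈ E(G2) ✓
  (3,9) → (φ(3),φ(9)) = (1,6) ∈ E(G2) ✓
  (4,5) → (φ(4),φ(5)) = (3,5) ∈ E(G2) ✓
  (5,7) → (φ(5),φ(7)) = (3,8) ∈ E(G2) ✓
  (5,9) → (φ(5),φ(9)) = (1,3) ∈ E(G2) ✓
  (5,10) → (φ(5),φ(10)) = (3,9) ∈ E(G2) ✓
  (6,10) → (φ(6),φ(10)) = (0,9) ∈ E(G2) ✓
  (7,9) → (φ(7),φ(9)) = (1,8) ∈ E(G2) ✓
  (7,10) → (φ(7),φ(10)) = (8,9) ∈ E(G2) ✓
  (9,10) → (φ(9),φ(10)) = (1,9) ∈ E(G2) ✓
All 22 edges of G1 map to edges of G2, and |E(G1)| = |E(G2)| = 22, so φ is a bijection on edges as well as vertices. Hence G1 ≅ G2.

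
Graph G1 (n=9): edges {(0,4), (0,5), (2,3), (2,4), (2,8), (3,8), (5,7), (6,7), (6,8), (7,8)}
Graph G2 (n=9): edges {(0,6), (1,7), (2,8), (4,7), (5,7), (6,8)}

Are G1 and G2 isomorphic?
No, not isomorphic

The graphs are NOT isomorphic.

Connected components of G1: 2 component(s) with vertex sets [[1], [0, 2, 3, 4, 5, 6, 7, 8]], sizes [1, 8].
Connected components of G2: 3 component(s) with vertex sets [[3], [0, 2, 6, 8], [1, 4, 5, 7]], sizes [1, 4, 4].
The number of connected components (and the multiset of component sizes) is an isomorphism invariant — an isomorphism maps each component of G1 bijectively onto a component of G2. Since G1 has 2 component(s) and G2 has 3, they cannot be isomorphic.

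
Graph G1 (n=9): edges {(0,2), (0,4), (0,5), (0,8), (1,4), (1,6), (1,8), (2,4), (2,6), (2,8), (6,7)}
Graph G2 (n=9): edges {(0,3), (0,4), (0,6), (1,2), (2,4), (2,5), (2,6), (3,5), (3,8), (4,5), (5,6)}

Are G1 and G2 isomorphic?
Yes, isomorphic

The graphs are isomorphic.
One valid mapping φ: V(G1) → V(G2): 0→2, 1→0, 2→5, 3→7, 4→6, 5→1, 6→3, 7→8, 8→4

Verify φ preserves adjacency — for each edge of G1, its image is an edge of G2:
  (0,2) → (φ(0),φ(2)) = (2,5) ∈ E(G2) ✓
  (0,4) → (φ(0),φ(4)) = (2,6) ∈ E(G2) ✓
  (0,5) → (φ(0),φ(5)) = (1,2) ∈ E(G2) ✓
  (0,8) → (φ(0),φ(8)) = (2,4) ∈ E(G2) ✓
  (1,4) → (φ(1),φ(4)) = (0,6) ∈ E(G2) ✓
  (1,6) → (φ(1),φ(6)) = (0,3) ∈ E(G2) ✓
  (1,8) → (φ(1),φ(8)) = (0,4) ∈ E(G2) ✓
  (2,4) → (φ(2),φ(4)) = (5,6) ∈ E(G2) ✓
  (2,6) → (φ(2),φ(6)) = (3,5) ∈ E(G2) ✓
  (2,8) → (φ(2),φ(8)) = (4,5) ∈ E(G2) ✓
  (6,7) → (φ(6),φ(7)) = (3,8) ∈ E(G2) ✓
All 11 edges of G1 map to edges of G2, and |E(G1)| = |E(G2)| = 11, so φ is a bijection on edges as well as vertices. Hence G1 ≅ G2.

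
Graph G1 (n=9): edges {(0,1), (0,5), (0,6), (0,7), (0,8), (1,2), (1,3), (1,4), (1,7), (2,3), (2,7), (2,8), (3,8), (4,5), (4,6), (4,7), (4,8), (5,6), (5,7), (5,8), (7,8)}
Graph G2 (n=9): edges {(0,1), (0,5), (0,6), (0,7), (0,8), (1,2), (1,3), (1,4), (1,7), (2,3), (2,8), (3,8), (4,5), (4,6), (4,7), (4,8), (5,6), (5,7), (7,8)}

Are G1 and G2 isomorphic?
No, not isomorphic

The graphs are NOT isomorphic.

Counting edges: G1 has 21 edge(s); G2 has 19 edge(s).
Edge count is an isomorphism invariant (a bijection on vertices induces a bijection on edges), so differing edge counts rule out isomorphism.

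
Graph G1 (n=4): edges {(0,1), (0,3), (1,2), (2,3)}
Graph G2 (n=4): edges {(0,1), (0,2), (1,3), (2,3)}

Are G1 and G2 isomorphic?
Yes, isomorphic

The graphs are isomorphic.
One valid mapping φ: V(G1) → V(G2): 0→3, 1→1, 2→0, 3→2

Verify φ preserves adjacency — for each edge of G1, its image is an edge of G2:
  (0,1) → (φ(0),φ(1)) = (1,3) ∈ E(G2) ✓
  (0,3) → (φ(0),φ(3)) = (2,3) ∈ E(G2) ✓
  (1,2) → (φ(1),φ(2)) = (0,1) ∈ E(G2) ✓
  (2,3) → (φ(2),φ(3)) = (0,2) ∈ E(G2) ✓
All 4 edges of G1 map to edges of G2, and |E(G1)| = |E(G2)| = 4, so φ is a bijection on edges as well as vertices. Hence G1 ≅ G2.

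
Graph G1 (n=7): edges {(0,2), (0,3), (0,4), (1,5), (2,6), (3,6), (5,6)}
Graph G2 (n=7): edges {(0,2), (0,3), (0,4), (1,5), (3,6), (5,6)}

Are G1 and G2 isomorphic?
No, not isomorphic

The graphs are NOT isomorphic.

Counting edges: G1 has 7 edge(s); G2 has 6 edge(s).
Edge count is an isomorphism invariant (a bijection on vertices induces a bijection on edges), so differing edge counts rule out isomorphism.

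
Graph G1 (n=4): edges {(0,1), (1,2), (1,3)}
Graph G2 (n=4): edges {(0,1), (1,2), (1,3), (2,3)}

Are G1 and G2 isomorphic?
No, not isomorphic

The graphs are NOT isomorphic.

Counting edges: G1 has 3 edge(s); G2 has 4 edge(s).
Edge count is an isomorphism invariant (a bijection on vertices induces a bijection on edges), so differing edge counts rule out isomorphism.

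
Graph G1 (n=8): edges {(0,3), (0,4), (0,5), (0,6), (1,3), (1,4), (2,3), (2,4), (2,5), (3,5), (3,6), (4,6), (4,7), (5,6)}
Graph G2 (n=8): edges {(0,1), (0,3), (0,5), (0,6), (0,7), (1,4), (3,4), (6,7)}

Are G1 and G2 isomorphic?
No, not isomorphic

The graphs are NOT isomorphic.

Counting triangles (3-cliques): G1 has 6, G2 has 1.
Triangle count is an isomorphism invariant, so differing triangle counts rule out isomorphism.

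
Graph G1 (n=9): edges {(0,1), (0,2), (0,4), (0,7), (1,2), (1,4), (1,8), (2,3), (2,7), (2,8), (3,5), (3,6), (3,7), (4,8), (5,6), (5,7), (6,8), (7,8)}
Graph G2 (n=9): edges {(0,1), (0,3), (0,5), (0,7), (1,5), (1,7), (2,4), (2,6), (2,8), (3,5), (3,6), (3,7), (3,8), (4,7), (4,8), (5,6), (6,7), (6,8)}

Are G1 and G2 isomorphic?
Yes, isomorphic

The graphs are isomorphic.
One valid mapping φ: V(G1) → V(G2): 0→5, 1→0, 2→3, 3→8, 4→1, 5→2, 6→4, 7→6, 8→7

Verify φ preserves adjacency — for each edge of G1, its image is an edge of G2:
  (0,1) → (φ(0),φ(1)) = (0,5) ∈ E(G2) ✓
  (0,2) → (φ(0),φ(2)) = (3,5) ∈ E(G2) ✓
  (0,4) → (φ(0),φ(4)) = (1,5) ∈ E(G2) ✓
  (0,7) → (φ(0),φ(7)) = (5,6) ∈ E(G2) ✓
  (1,2) → (φ(1),φ(2)) = (0,3) ∈ E(G2) ✓
  (1,4) → (φ(1),φ(4)) = (0,1) ∈ E(G2) ✓
  (1,8) → (φ(1),φ(8)) = (0,7) ∈ E(G2) ✓
  (2,3) → (φ(2),φ(3)) = (3,8) ∈ E(G2) ✓
  (2,7) → (φ(2),φ(7)) = (3,6) ∈ E(G2) ✓
  (2,8) → (φ(2),φ(8)) = (3,7) ∈ E(G2) ✓
  (3,5) → (φ(3),φ(5)) = (2,8) ∈ E(G2) ✓
  (3,6) → (φ(3),φ(6)) = (4,8) ∈ E(G2) ✓
  (3,7) → (φ(3),φ(7)) = (6,8) ∈ E(G2) ✓
  (4,8) → (φ(4),φ(8)) = (1,7) ∈ E(G2) ✓
  (5,6) → (φ(5),φ(6)) = (2,4) ∈ E(G2) ✓
  (5,7) → (φ(5),φ(7)) = (2,6) ∈ E(G2) ✓
  (6,8) → (φ(6),φ(8)) = (4,7) ∈ E(G2) ✓
  (7,8) → (φ(7),φ(8)) = (6,7) ∈ E(G2) ✓
All 18 edges of G1 map to edges of G2, and |E(G1)| = |E(G2)| = 18, so φ is a bijection on edges as well as vertices. Hence G1 ≅ G2.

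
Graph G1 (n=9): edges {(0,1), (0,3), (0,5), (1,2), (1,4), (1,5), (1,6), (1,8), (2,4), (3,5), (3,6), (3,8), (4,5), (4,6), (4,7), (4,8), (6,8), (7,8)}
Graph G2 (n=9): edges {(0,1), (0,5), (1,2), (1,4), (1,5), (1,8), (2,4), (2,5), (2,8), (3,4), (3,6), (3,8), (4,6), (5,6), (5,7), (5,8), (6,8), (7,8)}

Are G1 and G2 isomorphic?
Yes, isomorphic

The graphs are isomorphic.
One valid mapping φ: V(G1) → V(G2): 0→3, 1→8, 2→7, 3→4, 4→5, 5→6, 6→2, 7→0, 8→1

Verify φ preserves adjacency — for each edge of G1, its image is an edge of G2:
  (0,1) → (φ(0),φ(1)) = (3,8) ∈ E(G2) ✓
  (0,3) → (φ(0),φ(3)) = (3,4) ∈ E(G2) ✓
  (0,5) → (φ(0),φ(5)) = (3,6) ∈ E(G2) ✓
  (1,2) → (φ(1),φ(2)) = (7,8) ∈ E(G2) ✓
  (1,4) → (φ(1),φ(4)) = (5,8) ∈ E(G2) ✓
  (1,5) → (φ(1),φ(5)) = (6,8) ∈ E(G2) ✓
  (1,6) → (φ(1),φ(6)) = (2,8) ∈ E(G2) ✓
  (1,8) → (φ(1),φ(8)) = (1,8) ∈ E(G2) ✓
  (2,4) → (φ(2),φ(4)) = (5,7) ∈ E(G2) ✓
  (3,5) → (φ(3),φ(5)) = (4,6) ∈ E(G2) ✓
  (3,6) → (φ(3),φ(6)) = (2,4) ∈ E(G2) ✓
  (3,8) → (φ(3),φ(8)) = (1,4) ∈ E(G2) ✓
  (4,5) → (φ(4),φ(5)) = (5,6) ∈ E(G2) ✓
  (4,6) → (φ(4),φ(6)) = (2,5) ∈ E(G2) ✓
  (4,7) → (φ(4),φ(7)) = (0,5) ∈ E(G2) ✓
  (4,8) → (φ(4),φ(8)) = (1,5) ∈ E(G2) ✓
  (6,8) → (φ(6),φ(8)) = (1,2) ∈ E(G2) ✓
  (7,8) → (φ(7),φ(8)) = (0,1) ∈ E(G2) ✓
All 18 edges of G1 map to edges of G2, and |E(G1)| = |E(G2)| = 18, so φ is a bijection on edges as well as vertices. Hence G1 ≅ G2.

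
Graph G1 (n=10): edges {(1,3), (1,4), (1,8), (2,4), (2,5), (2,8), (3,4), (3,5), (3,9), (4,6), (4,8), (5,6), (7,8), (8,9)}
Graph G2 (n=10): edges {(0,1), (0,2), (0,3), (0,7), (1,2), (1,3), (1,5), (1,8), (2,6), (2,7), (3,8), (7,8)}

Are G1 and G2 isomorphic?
No, not isomorphic

The graphs are NOT isomorphic.

Connected components of G1: 2 component(s) with vertex sets [[0], [1, 2, 3, 4, 5, 6, 7, 8, 9]], sizes [1, 9].
Connected components of G2: 3 component(s) with vertex sets [[4], [9], [0, 1, 2, 3, 5, 6, 7, 8]], sizes [1, 1, 8].
The number of connected components (and the multiset of component sizes) is an isomorphism invariant — an isomorphism maps each component of G1 bijectively onto a component of G2. Since G1 has 2 component(s) and G2 has 3, they cannot be isomorphic.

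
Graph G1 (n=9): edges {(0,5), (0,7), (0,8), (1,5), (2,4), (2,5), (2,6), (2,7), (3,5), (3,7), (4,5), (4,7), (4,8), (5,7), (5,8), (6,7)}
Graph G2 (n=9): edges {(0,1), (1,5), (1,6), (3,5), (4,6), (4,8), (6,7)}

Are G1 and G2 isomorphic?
No, not isomorphic

The graphs are NOT isomorphic.

Connected components of G1: 1 component(s) with vertex sets [[0, 1, 2, 3, 4, 5, 6, 7, 8]], sizes [9].
Connected components of G2: 2 component(s) with vertex sets [[2], [0, 1, 3, 4, 5, 6, 7, 8]], sizes [1, 8].
The number of connected components (and the multiset of component sizes) is an isomorphism invariant — an isomorphism maps each component of G1 bijectively onto a component of G2. Since G1 has 1 component(s) and G2 has 2, they cannot be isomorphic.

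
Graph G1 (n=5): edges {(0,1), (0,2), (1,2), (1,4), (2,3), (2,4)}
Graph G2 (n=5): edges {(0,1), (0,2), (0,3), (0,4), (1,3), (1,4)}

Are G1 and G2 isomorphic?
Yes, isomorphic

The graphs are isomorphic.
One valid mapping φ: V(G1) → V(G2): 0→3, 1→1, 2→0, 3→2, 4→4

Verify φ preserves adjacency — for each edge of G1, its image is an edge of G2:
  (0,1) → (φ(0),φ(1)) = (1,3) ∈ E(G2) ✓
  (0,2) → (φ(0),φ(2)) = (0,3) ∈ E(G2) ✓
  (1,2) → (φ(1),φ(2)) = (0,1) ∈ E(G2) ✓
  (1,4) → (φ(1),φ(4)) = (1,4) ∈ E(G2) ✓
  (2,3) → (φ(2),φ(3)) = (0,2) ∈ E(G2) ✓
  (2,4) → (φ(2),φ(4)) = (0,4) ∈ E(G2) ✓
All 6 edges of G1 map to edges of G2, and |E(G1)| = |E(G2)| = 6, so φ is a bijection on edges as well as vertices. Hence G1 ≅ G2.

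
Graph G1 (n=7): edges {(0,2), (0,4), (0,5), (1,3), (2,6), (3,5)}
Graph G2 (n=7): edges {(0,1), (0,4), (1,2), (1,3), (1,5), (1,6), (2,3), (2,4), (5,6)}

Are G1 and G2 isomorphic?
No, not isomorphic

The graphs are NOT isomorphic.

Degrees in G1: deg(0)=3, deg(1)=1, deg(2)=2, deg(3)=2, deg(4)=1, deg(5)=2, deg(6)=1.
Sorted degree sequence of G1: [3, 2, 2, 2, 1, 1, 1].
Degrees in G2: deg(0)=2, deg(1)=5, deg(2)=3, deg(3)=2, deg(4)=2, deg(5)=2, deg(6)=2.
Sorted degree sequence of G2: [5, 3, 2, 2, 2, 2, 2].
The (sorted) degree sequence is an isomorphism invariant, so since G1 and G2 have different degree sequences they cannot be isomorphic.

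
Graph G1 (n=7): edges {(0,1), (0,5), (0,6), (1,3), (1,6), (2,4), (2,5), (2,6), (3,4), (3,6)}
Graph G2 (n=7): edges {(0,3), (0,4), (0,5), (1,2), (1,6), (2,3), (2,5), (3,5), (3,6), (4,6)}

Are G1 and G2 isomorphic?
Yes, isomorphic

The graphs are isomorphic.
One valid mapping φ: V(G1) → V(G2): 0→0, 1→5, 2→6, 3→2, 4→1, 5→4, 6→3

Verify φ preserves adjacency — for each edge of G1, its image is an edge of G2:
  (0,1) → (φ(0),φ(1)) = (0,5) ∈ E(G2) ✓
  (0,5) → (φ(0),φ(5)) = (0,4) ∈ E(G2) ✓
  (0,6) → (φ(0),φ(6)) = (0,3) ∈ E(G2) ✓
  (1,3) → (φ(1),φ(3)) = (2,5) ∈ E(G2) ✓
  (1,6) → (φ(1),φ(6)) = (3,5) ∈ E(G2) ✓
  (2,4) → (φ(2),φ(4)) = (1,6) ∈ E(G2) ✓
  (2,5) → (φ(2),φ(5)) = (4,6) ∈ E(G2) ✓
  (2,6) → (φ(2),φ(6)) = (3,6) ∈ E(G2) ✓
  (3,4) → (φ(3),φ(4)) = (1,2) ∈ E(G2) ✓
  (3,6) → (φ(3),φ(6)) = (2,3) ∈ E(G2) ✓
All 10 edges of G1 map to edges of G2, and |E(G1)| = |E(G2)| = 10, so φ is a bijection on edges as well as vertices. Hence G1 ≅ G2.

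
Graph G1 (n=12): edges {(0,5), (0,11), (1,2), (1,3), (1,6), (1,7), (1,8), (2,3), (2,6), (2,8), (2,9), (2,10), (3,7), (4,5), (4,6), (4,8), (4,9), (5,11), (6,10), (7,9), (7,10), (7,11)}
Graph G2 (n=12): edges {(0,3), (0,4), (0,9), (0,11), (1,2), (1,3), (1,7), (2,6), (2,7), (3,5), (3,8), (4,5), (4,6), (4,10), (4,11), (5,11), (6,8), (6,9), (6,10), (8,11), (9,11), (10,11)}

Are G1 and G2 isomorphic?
Yes, isomorphic

The graphs are isomorphic.
One valid mapping φ: V(G1) → V(G2): 0→7, 1→4, 2→11, 3→10, 4→3, 5→1, 6→0, 7→6, 8→5, 9→8, 10→9, 11→2

Verify φ preserves adjacency — for each edge of G1, its image is an edge of G2:
  (0,5) → (φ(0),φ(5)) = (1,7) ∈ E(G2) ✓
  (0,11) → (φ(0),φ(11)) = (2,7) ∈ E(G2) ✓
  (1,2) → (φ(1),φ(2)) = (4,11) ∈ E(G2) ✓
  (1,3) → (φ(1),φ(3)) = (4,10) ∈ E(G2) ✓
  (1,6) → (φ(1),φ(6)) = (0,4) ∈ E(G2) ✓
  (1,7) → (φ(1),φ(7)) = (4,6) ∈ E(G2) ✓
  (1,8) → (φ(1),φ(8)) = (4,5) ∈ E(G2) ✓
  (2,3) → (φ(2),φ(3)) = (10,11) ∈ E(G2) ✓
  (2,6) → (φ(2),φ(6)) = (0,11) ∈ E(G2) ✓
  (2,8) → (φ(2),φ(8)) = (5,11) ∈ E(G2) ✓
  (2,9) → (φ(2),φ(9)) = (8,11) ∈ E(G2) ✓
  (2,10) → (φ(2),φ(10)) = (9,11) ∈ E(G2) ✓
  (3,7) → (φ(3),φ(7)) = (6,10) ∈ E(G2) ✓
  (4,5) → (φ(4),φ(5)) = (1,3) ∈ E(G2) ✓
  (4,6) → (φ(4),φ(6)) = (0,3) ∈ E(G2) ✓
  (4,8) → (φ(4),φ(8)) = (3,5) ∈ E(G2) ✓
  (4,9) → (φ(4),φ(9)) = (3,8) ∈ E(G2) ✓
  (5,11) → (φ(5),φ(11)) = (1,2) ∈ E(G2) ✓
  (6,10) → (φ(6),φ(10)) = (0,9) ∈ E(G2) ✓
  (7,9) → (φ(7),φ(9)) = (6,8) ∈ E(G2) ✓
  (7,10) → (φ(7),φ(10)) = (6,9) ∈ E(G2) ✓
  (7,11) → (φ(7),φ(11)) = (2,6) ∈ E(G2) ✓
All 22 edges of G1 map to edges of G2, and |E(G1)| = |E(G2)| = 22, so φ is a bijection on edges as well as vertices. Hence G1 ≅ G2.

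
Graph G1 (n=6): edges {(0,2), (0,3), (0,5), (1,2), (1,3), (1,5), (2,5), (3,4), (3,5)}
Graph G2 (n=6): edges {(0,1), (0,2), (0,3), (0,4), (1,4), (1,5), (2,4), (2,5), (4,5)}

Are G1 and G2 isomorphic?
Yes, isomorphic

The graphs are isomorphic.
One valid mapping φ: V(G1) → V(G2): 0→2, 1→1, 2→5, 3→0, 4→3, 5→4

Verify φ preserves adjacency — for each edge of G1, its image is an edge of G2:
  (0,2) → (φ(0),φ(2)) = (2,5) ∈ E(G2) ✓
  (0,3) → (φ(0),φ(3)) = (0,2) ∈ E(G2) ✓
  (0,5) → (φ(0),φ(5)) = (2,4) ∈ E(G2) ✓
  (1,2) → (φ(1),φ(2)) = (1,5) ∈ E(G2) ✓
  (1,3) → (φ(1),φ(3)) = (0,1) ∈ E(G2) ✓
  (1,5) → (φ(1),φ(5)) = (1,4) ∈ E(G2) ✓
  (2,5) → (φ(2),φ(5)) = (4,5) ∈ E(G2) ✓
  (3,4) → (φ(3),φ(4)) = (0,3) ∈ E(G2) ✓
  (3,5) → (φ(3),φ(5)) = (0,4) ∈ E(G2) ✓
All 9 edges of G1 map to edges of G2, and |E(G1)| = |E(G2)| = 9, so φ is a bijection on edges as well as vertices. Hence G1 ≅ G2.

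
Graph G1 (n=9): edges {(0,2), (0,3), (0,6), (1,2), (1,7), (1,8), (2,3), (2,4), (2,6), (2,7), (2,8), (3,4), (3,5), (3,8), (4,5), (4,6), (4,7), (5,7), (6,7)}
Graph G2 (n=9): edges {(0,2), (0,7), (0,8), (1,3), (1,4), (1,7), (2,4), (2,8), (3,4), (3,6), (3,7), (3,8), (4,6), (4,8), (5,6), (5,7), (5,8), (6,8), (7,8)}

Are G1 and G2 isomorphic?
Yes, isomorphic

The graphs are isomorphic.
One valid mapping φ: V(G1) → V(G2): 0→5, 1→2, 2→8, 3→7, 4→3, 5→1, 6→6, 7→4, 8→0

Verify φ preserves adjacency — for each edge of G1, its image is an edge of G2:
  (0,2) → (φ(0),φ(2)) = (5,8) ∈ E(G2) ✓
  (0,3) → (φ(0),φ(3)) = (5,7) ∈ E(G2) ✓
  (0,6) → (φ(0),φ(6)) = (5,6) ∈ E(G2) ✓
  (1,2) → (φ(1),φ(2)) = (2,8) ∈ E(G2) ✓
  (1,7) → (φ(1),φ(7)) = (2,4) ∈ E(G2) ✓
  (1,8) → (φ(1),φ(8)) = (0,2) ∈ E(G2) ✓
  (2,3) → (φ(2),φ(3)) = (7,8) ∈ E(G2) ✓
  (2,4) → (φ(2),φ(4)) = (3,8) ∈ E(G2) ✓
  (2,6) → (φ(2),φ(6)) = (6,8) ∈ E(G2) ✓
  (2,7) → (φ(2),φ(7)) = (4,8) ∈ E(G2) ✓
  (2,8) → (φ(2),φ(8)) = (0,8) ∈ E(G2) ✓
  (3,4) → (φ(3),φ(4)) = (3,7) ∈ E(G2) ✓
  (3,5) → (φ(3),φ(5)) = (1,7) ∈ E(G2) ✓
  (3,8) → (φ(3),φ(8)) = (0,7) ∈ E(G2) ✓
  (4,5) → (φ(4),φ(5)) = (1,3) ∈ E(G2) ✓
  (4,6) → (φ(4),φ(6)) = (3,6) ∈ E(G2) ✓
  (4,7) → (φ(4),φ(7)) = (3,4) ∈ E(G2) ✓
  (5,7) → (φ(5),φ(7)) = (1,4) ∈ E(G2) ✓
  (6,7) → (φ(6),φ(7)) = (4,6) ∈ E(G2) ✓
All 19 edges of G1 map to edges of G2, and |E(G1)| = |E(G2)| = 19, so φ is a bijection on edges as well as vertices. Hence G1 ≅ G2.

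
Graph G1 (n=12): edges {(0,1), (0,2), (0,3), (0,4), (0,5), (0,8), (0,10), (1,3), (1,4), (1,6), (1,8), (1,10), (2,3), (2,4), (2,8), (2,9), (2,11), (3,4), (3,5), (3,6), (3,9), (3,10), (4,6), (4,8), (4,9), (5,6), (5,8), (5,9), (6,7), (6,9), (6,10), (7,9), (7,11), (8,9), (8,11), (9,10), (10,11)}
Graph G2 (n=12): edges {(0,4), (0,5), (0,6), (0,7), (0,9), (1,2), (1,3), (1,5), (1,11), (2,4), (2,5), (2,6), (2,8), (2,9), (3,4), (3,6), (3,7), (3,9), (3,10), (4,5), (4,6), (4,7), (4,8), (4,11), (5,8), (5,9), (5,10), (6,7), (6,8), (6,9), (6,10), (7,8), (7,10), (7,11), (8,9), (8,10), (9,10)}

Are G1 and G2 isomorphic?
Yes, isomorphic

The graphs are isomorphic.
One valid mapping φ: V(G1) → V(G2): 0→9, 1→10, 2→2, 3→6, 4→8, 5→0, 6→7, 7→11, 8→5, 9→4, 10→3, 11→1

Verify φ preserves adjacency — for each edge of G1, its image is an edge of G2:
  (0,1) → (φ(0),φ(1)) = (9,10) ∈ E(G2) ✓
  (0,2) → (φ(0),φ(2)) = (2,9) ∈ E(G2) ✓
  (0,3) → (φ(0),φ(3)) = (6,9) ∈ E(G2) ✓
  (0,4) → (φ(0),φ(4)) = (8,9) ∈ E(G2) ✓
  (0,5) → (φ(0),φ(5)) = (0,9) ∈ E(G2) ✓
  (0,8) → (φ(0),φ(8)) = (5,9) ∈ E(G2) ✓
  (0,10) → (φ(0),φ(10)) = (3,9) ∈ E(G2) ✓
  (1,3) → (φ(1),φ(3)) = (6,10) ∈ E(G2) ✓
  (1,4) → (φ(1),φ(4)) = (8,10) ∈ E(G2) ✓
  (1,6) → (φ(1),φ(6)) = (7,10) ∈ E(G2) ✓
  (1,8) → (φ(1),φ(8)) = (5,10) ∈ E(G2) ✓
  (1,10) → (φ(1),φ(10)) = (3,10) ∈ E(G2) ✓
  (2,3) → (φ(2),φ(3)) = (2,6) ∈ E(G2) ✓
  (2,4) → (φ(2),φ(4)) = (2,8) ∈ E(G2) ✓
  (2,8) → (φ(2),φ(8)) = (2,5) ∈ E(G2) ✓
  (2,9) → (φ(2),φ(9)) = (2,4) ∈ E(G2) ✓
  (2,11) → (φ(2),φ(11)) = (1,2) ∈ E(G2) ✓
  (3,4) → (φ(3),φ(4)) = (6,8) ∈ E(G2) ✓
  (3,5) → (φ(3),φ(5)) = (0,6) ∈ E(G2) ✓
  (3,6) → (φ(3),φ(6)) = (6,7) ∈ E(G2) ✓
  (3,9) → (φ(3),φ(9)) = (4,6) ∈ E(G2) ✓
  (3,10) → (φ(3),φ(10)) = (3,6) ∈ E(G2) ✓
  (4,6) → (φ(4),φ(6)) = (7,8) ∈ E(G2) ✓
  (4,8) → (φ(4),φ(8)) = (5,8) ∈ E(G2) ✓
  (4,9) → (φ(4),φ(9)) = (4,8) ∈ E(G2) ✓
  (5,6) → (φ(5),φ(6)) = (0,7) ∈ E(G2) ✓
  (5,8) → (φ(5),φ(8)) = (0,5) ∈ E(G2) ✓
  (5,9) → (φ(5),φ(9)) = (0,4) ∈ E(G2) ✓
  (6,7) → (φ(6),φ(7)) = (7,11) ∈ E(G2) ✓
  (6,9) → (φ(6),φ(9)) = (4,7) ∈ E(G2) ✓
  (6,10) → (φ(6),φ(10)) = (3,7) ∈ E(G2) ✓
  (7,9) → (φ(7),φ(9)) = (4,11) ∈ E(G2) ✓
  (7,11) → (φ(7),φ(11)) = (1,11) ∈ E(G2) ✓
  (8,9) → (φ(8),φ(9)) = (4,5) ∈ E(G2) ✓
  (8,11) → (φ(8),φ(11)) = (1,5) ∈ E(G2) ✓
  (9,10) → (φ(9),φ(10)) = (3,4) ∈ E(G2) ✓
  (10,11) → (φ(10),φ(11)) = (1,3) ∈ E(G2) ✓
All 37 edges of G1 map to edges of G2, and |E(G1)| = |E(G2)| = 37, so φ is a bijection on edges as well as vertices. Hence G1 ≅ G2.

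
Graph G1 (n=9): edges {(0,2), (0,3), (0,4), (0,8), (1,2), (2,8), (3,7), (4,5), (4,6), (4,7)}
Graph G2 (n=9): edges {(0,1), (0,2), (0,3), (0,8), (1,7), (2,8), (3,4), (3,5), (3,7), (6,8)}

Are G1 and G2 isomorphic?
Yes, isomorphic

The graphs are isomorphic.
One valid mapping φ: V(G1) → V(G2): 0→0, 1→6, 2→8, 3→1, 4→3, 5→5, 6→4, 7→7, 8→2

Verify φ preserves adjacency — for each edge of G1, its image is an edge of G2:
  (0,2) → (φ(0),φ(2)) = (0,8) ∈ E(G2) ✓
  (0,3) → (φ(0),φ(3)) = (0,1) ∈ E(G2) ✓
  (0,4) → (φ(0),φ(4)) = (0,3) ∈ E(G2) ✓
  (0,8) → (φ(0),φ(8)) = (0,2) ∈ E(G2) ✓
  (1,2) → (φ(1),φ(2)) = (6,8) ∈ E(G2) ✓
  (2,8) → (φ(2),φ(8)) = (2,8) ∈ E(G2) ✓
  (3,7) → (φ(3),φ(7)) = (1,7) ∈ E(G2) ✓
  (4,5) → (φ(4),φ(5)) = (3,5) ∈ E(G2) ✓
  (4,6) → (φ(4),φ(6)) = (3,4) ∈ E(G2) ✓
  (4,7) → (φ(4),φ(7)) = (3,7) ∈ E(G2) ✓
All 10 edges of G1 map to edges of G2, and |E(G1)| = |E(G2)| = 10, so φ is a bijection on edges as well as vertices. Hence G1 ≅ G2.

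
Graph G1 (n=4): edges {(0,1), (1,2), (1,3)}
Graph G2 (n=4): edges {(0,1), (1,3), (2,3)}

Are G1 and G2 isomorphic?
No, not isomorphic

The graphs are NOT isomorphic.

Degrees in G1: deg(0)=1, deg(1)=3, deg(2)=1, deg(3)=1.
Sorted degree sequence of G1: [3, 1, 1, 1].
Degrees in G2: deg(0)=1, deg(1)=2, deg(2)=1, deg(3)=2.
Sorted degree sequence of G2: [2, 2, 1, 1].
The (sorted) degree sequence is an isomorphism invariant, so since G1 and G2 have different degree sequences they cannot be isomorphic.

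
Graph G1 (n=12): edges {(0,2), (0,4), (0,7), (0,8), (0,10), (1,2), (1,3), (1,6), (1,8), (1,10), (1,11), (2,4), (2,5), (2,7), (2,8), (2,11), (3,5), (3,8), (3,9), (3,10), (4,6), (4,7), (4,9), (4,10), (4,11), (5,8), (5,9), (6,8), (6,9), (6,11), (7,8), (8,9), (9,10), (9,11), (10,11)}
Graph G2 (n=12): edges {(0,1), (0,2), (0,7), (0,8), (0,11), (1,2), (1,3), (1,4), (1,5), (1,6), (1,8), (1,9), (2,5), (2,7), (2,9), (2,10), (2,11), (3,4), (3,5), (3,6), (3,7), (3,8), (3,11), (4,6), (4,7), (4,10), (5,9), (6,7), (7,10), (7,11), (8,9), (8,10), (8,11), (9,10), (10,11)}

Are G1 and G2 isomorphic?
Yes, isomorphic

The graphs are isomorphic.
One valid mapping φ: V(G1) → V(G2): 0→4, 1→8, 2→3, 3→9, 4→7, 5→5, 6→0, 7→6, 8→1, 9→2, 10→10, 11→11

Verify φ preserves adjacency — for each edge of G1, its image is an edge of G2:
  (0,2) → (φ(0),φ(2)) = (3,4) ∈ E(G2) ✓
  (0,4) → (φ(0),φ(4)) = (4,7) ∈ E(G2) ✓
  (0,7) → (φ(0),φ(7)) = (4,6) ∈ E(G2) ✓
  (0,8) → (φ(0),φ(8)) = (1,4) ∈ E(G2) ✓
  (0,10) → (φ(0),φ(10)) = (4,10) ∈ E(G2) ✓
  (1,2) → (φ(1),φ(2)) = (3,8) ∈ E(G2) ✓
  (1,3) → (φ(1),φ(3)) = (8,9) ∈ E(G2) ✓
  (1,6) → (φ(1),φ(6)) = (0,8) ∈ E(G2) ✓
  (1,8) → (φ(1),φ(8)) = (1,8) ∈ E(G2) ✓
  (1,10) → (φ(1),φ(10)) = (8,10) ∈ E(G2) ✓
  (1,11) → (φ(1),φ(11)) = (8,11) ∈ E(G2) ✓
  (2,4) → (φ(2),φ(4)) = (3,7) ∈ E(G2) ✓
  (2,5) → (φ(2),φ(5)) = (3,5) ∈ E(G2) ✓
  (2,7) → (φ(2),φ(7)) = (3,6) ∈ E(G2) ✓
  (2,8) → (φ(2),φ(8)) = (1,3) ∈ E(G2) ✓
  (2,11) → (φ(2),φ(11)) = (3,11) ∈ E(G2) ✓
  (3,5) → (φ(3),φ(5)) = (5,9) ∈ E(G2) ✓
  (3,8) → (φ(3),φ(8)) = (1,9) ∈ E(G2) ✓
  (3,9) → (φ(3),φ(9)) = (2,9) ∈ E(G2) ✓
  (3,10) → (φ(3),φ(10)) = (9,10) ∈ E(G2) ✓
  (4,6) → (φ(4),φ(6)) = (0,7) ∈ E(G2) ✓
  (4,7) → (φ(4),φ(7)) = (6,7) ∈ E(G2) ✓
  (4,9) → (φ(4),φ(9)) = (2,7) ∈ E(G2) ✓
  (4,10) → (φ(4),φ(10)) = (7,10) ∈ E(G2) ✓
  (4,11) → (φ(4),φ(11)) = (7,11) ∈ E(G2) ✓
  (5,8) → (φ(5),φ(8)) = (1,5) ∈ E(G2) ✓
  (5,9) → (φ(5),φ(9)) = (2,5) ∈ E(G2) ✓
  (6,8) → (φ(6),φ(8)) = (0,1) ∈ E(G2) ✓
  (6,9) → (φ(6),φ(9)) = (0,2) ∈ E(G2) ✓
  (6,11) → (φ(6),φ(11)) = (0,11) ∈ E(G2) ✓
  (7,8) → (φ(7),φ(8)) = (1,6) ∈ E(G2) ✓
  (8,9) → (φ(8),φ(9)) = (1,2) ∈ E(G2) ✓
  (9,10) → (φ(9),φ(10)) = (2,10) ∈ E(G2) ✓
  (9,11) → (φ(9),φ(11)) = (2,11) ∈ E(G2) ✓
  (10,11) → (φ(10),φ(11)) = (10,11) ∈ E(G2) ✓
All 35 edges of G1 map to edges of G2, and |E(G1)| = |E(G2)| = 35, so φ is a bijection on edges as well as vertices. Hence G1 ≅ G2.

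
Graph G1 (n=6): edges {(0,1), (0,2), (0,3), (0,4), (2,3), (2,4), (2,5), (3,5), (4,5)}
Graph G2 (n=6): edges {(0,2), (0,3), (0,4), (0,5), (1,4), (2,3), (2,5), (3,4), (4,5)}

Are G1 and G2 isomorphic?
Yes, isomorphic

The graphs are isomorphic.
One valid mapping φ: V(G1) → V(G2): 0→4, 1→1, 2→0, 3→3, 4→5, 5→2

Verify φ preserves adjacency — for each edge of G1, its image is an edge of G2:
  (0,1) → (φ(0),φ(1)) = (1,4) ∈ E(G2) ✓
  (0,2) → (φ(0),φ(2)) = (0,4) ∈ E(G2) ✓
  (0,3) → (φ(0),φ(3)) = (3,4) ∈ E(G2) ✓
  (0,4) → (φ(0),φ(4)) = (4,5) ∈ E(G2) ✓
  (2,3) → (φ(2),φ(3)) = (0,3) ∈ E(G2) ✓
  (2,4) → (φ(2),φ(4)) = (0,5) ∈ E(G2) ✓
  (2,5) → (φ(2),φ(5)) = (0,2) ∈ E(G2) ✓
  (3,5) → (φ(3),φ(5)) = (2,3) ∈ E(G2) ✓
  (4,5) → (φ(4),φ(5)) = (2,5) ∈ E(G2) ✓
All 9 edges of G1 map to edges of G2, and |E(G1)| = |E(G2)| = 9, so φ is a bijection on edges as well as vertices. Hence G1 ≅ G2.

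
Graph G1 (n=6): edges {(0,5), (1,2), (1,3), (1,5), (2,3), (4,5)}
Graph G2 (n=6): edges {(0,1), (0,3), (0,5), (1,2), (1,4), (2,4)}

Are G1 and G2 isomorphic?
Yes, isomorphic

The graphs are isomorphic.
One valid mapping φ: V(G1) → V(G2): 0→5, 1→1, 2→4, 3→2, 4→3, 5→0

Verify φ preserves adjacency — for each edge of G1, its image is an edge of G2:
  (0,5) → (φ(0),φ(5)) = (0,5) ∈ E(G2) ✓
  (1,2) → (φ(1),φ(2)) = (1,4) ∈ E(G2) ✓
  (1,3) → (φ(1),φ(3)) = (1,2) ∈ E(G2) ✓
  (1,5) → (φ(1),φ(5)) = (0,1) ∈ E(G2) ✓
  (2,3) → (φ(2),φ(3)) = (2,4) ∈ E(G2) ✓
  (4,5) → (φ(4),φ(5)) = (0,3) ∈ E(G2) ✓
All 6 edges of G1 map to edges of G2, and |E(G1)| = |E(G2)| = 6, so φ is a bijection on edges as well as vertices. Hence G1 ≅ G2.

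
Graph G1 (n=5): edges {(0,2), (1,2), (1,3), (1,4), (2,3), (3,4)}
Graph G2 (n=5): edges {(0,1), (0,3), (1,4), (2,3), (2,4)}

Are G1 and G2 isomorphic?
No, not isomorphic

The graphs are NOT isomorphic.

Degrees in G1: deg(0)=1, deg(1)=3, deg(2)=3, deg(3)=3, deg(4)=2.
Sorted degree sequence of G1: [3, 3, 3, 2, 1].
Degrees in G2: deg(0)=2, deg(1)=2, deg(2)=2, deg(3)=2, deg(4)=2.
Sorted degree sequence of G2: [2, 2, 2, 2, 2].
The (sorted) degree sequence is an isomorphism invariant, so since G1 and G2 have different degree sequences they cannot be isomorphic.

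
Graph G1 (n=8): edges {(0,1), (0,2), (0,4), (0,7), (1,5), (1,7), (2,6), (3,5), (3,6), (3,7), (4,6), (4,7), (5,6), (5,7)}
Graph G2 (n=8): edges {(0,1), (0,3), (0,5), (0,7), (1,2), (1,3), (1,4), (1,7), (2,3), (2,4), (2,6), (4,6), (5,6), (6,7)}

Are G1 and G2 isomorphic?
Yes, isomorphic

The graphs are isomorphic.
One valid mapping φ: V(G1) → V(G2): 0→0, 1→3, 2→5, 3→4, 4→7, 5→2, 6→6, 7→1

Verify φ preserves adjacency — for each edge of G1, its image is an edge of G2:
  (0,1) → (φ(0),φ(1)) = (0,3) ∈ E(G2) ✓
  (0,2) → (φ(0),φ(2)) = (0,5) ∈ E(G2) ✓
  (0,4) → (φ(0),φ(4)) = (0,7) ∈ E(G2) ✓
  (0,7) → (φ(0),φ(7)) = (0,1) ∈ E(G2) ✓
  (1,5) → (φ(1),φ(5)) = (2,3) ∈ E(G2) ✓
  (1,7) → (φ(1),φ(7)) = (1,3) ∈ E(G2) ✓
  (2,6) → (φ(2),φ(6)) = (5,6) ∈ E(G2) ✓
  (3,5) → (φ(3),φ(5)) = (2,4) ∈ E(G2) ✓
  (3,6) → (φ(3),φ(6)) = (4,6) ∈ E(G2) ✓
  (3,7) → (φ(3),φ(7)) = (1,4) ∈ E(G2) ✓
  (4,6) → (φ(4),φ(6)) = (6,7) ∈ E(G2) ✓
  (4,7) → (φ(4),φ(7)) = (1,7) ∈ E(G2) ✓
  (5,6) → (φ(5),φ(6)) = (2,6) ∈ E(G2) ✓
  (5,7) → (φ(5),φ(7)) = (1,2) ∈ E(G2) ✓
All 14 edges of G1 map to edges of G2, and |E(G1)| = |E(G2)| = 14, so φ is a bijection on edges as well as vertices. Hence G1 ≅ G2.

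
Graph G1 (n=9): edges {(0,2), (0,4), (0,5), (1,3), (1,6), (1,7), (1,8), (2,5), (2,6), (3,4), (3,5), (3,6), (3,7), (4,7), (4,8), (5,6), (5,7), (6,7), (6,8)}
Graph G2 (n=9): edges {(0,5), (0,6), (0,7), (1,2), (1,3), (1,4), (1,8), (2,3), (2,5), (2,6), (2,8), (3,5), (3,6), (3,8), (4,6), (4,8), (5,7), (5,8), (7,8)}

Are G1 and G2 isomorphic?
Yes, isomorphic

The graphs are isomorphic.
One valid mapping φ: V(G1) → V(G2): 0→0, 1→1, 2→7, 3→3, 4→6, 5→5, 6→8, 7→2, 8→4

Verify φ preserves adjacency — for each edge of G1, its image is an edge of G2:
  (0,2) → (φ(0),φ(2)) = (0,7) ∈ E(G2) ✓
  (0,4) → (φ(0),φ(4)) = (0,6) ∈ E(G2) ✓
  (0,5) → (φ(0),φ(5)) = (0,5) ∈ E(G2) ✓
  (1,3) → (φ(1),φ(3)) = (1,3) ∈ E(G2) ✓
  (1,6) → (φ(1),φ(6)) = (1,8) ∈ E(G2) ✓
  (1,7) → (φ(1),φ(7)) = (1,2) ∈ E(G2) ✓
  (1,8) → (φ(1),φ(8)) = (1,4) ∈ E(G2) ✓
  (2,5) → (φ(2),φ(5)) = (5,7) ∈ E(G2) ✓
  (2,6) → (φ(2),φ(6)) = (7,8) ∈ E(G2) ✓
  (3,4) → (φ(3),φ(4)) = (3,6) ∈ E(G2) ✓
  (3,5) → (φ(3),φ(5)) = (3,5) ∈ E(G2) ✓
  (3,6) → (φ(3),φ(6)) = (3,8) ∈ E(G2) ✓
  (3,7) → (φ(3),φ(7)) = (2,3) ∈ E(G2) ✓
  (4,7) → (φ(4),φ(7)) = (2,6) ∈ E(G2) ✓
  (4,8) → (φ(4),φ(8)) = (4,6) ∈ E(G2) ✓
  (5,6) → (φ(5),φ(6)) = (5,8) ∈ E(G2) ✓
  (5,7) → (φ(5),φ(7)) = (2,5) ∈ E(G2) ✓
  (6,7) → (φ(6),φ(7)) = (2,8) ∈ E(G2) ✓
  (6,8) → (φ(6),φ(8)) = (4,8) ∈ E(G2) ✓
All 19 edges of G1 map to edges of G2, and |E(G1)| = |E(G2)| = 19, so φ is a bijection on edges as well as vertices. Hence G1 ≅ G2.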